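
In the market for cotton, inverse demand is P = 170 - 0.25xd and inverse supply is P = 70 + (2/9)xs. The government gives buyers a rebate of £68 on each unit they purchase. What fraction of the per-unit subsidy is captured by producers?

Pre-subsidy: 170 - 0.25x = 70 + (2/9)x gives x* = 3600/17 and P* = 1990/17.
With the rebate, buyers effectively pay Pb = Ps − 68, where Ps is the price sellers receive.
On the curves, Pb = 170 - 0.25x and Ps = 70 + (2/9)x; the wedge Ps − Pb = 68 gives 70 + (2/9)x − (170 - 0.25x) = 68, so x' = 6048/17.
Then Pb = 170 − 0.25·(6048/17) = 1378/17 and Ps = 70 + (2/9)·(6048/17) = 2534/17.
Buyers' price falls by P* − Pb = 1990/17 − 1378/17 = 36; sellers' price rises by Ps − P* = 2534/17 − 1990/17 = 32.
So producers capture 32/68 = 8/17 of each unit of subsidy.

Producer share = 8/17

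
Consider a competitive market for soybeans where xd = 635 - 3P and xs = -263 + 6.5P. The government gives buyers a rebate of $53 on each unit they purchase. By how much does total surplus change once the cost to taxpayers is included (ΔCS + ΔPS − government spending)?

Pre-subsidy: 635 - 3P = -263 + 6.5P gives P* = 1796/19, x* = 6677/19.
With the rebate, buyers effectively pay Pb = Ps − 53, where Ps is the price sellers receive.
Demand in terms of Ps becomes xd = 635 − 3(Ps − 53) = 794 - 3Ps. Setting this equal to supply: 794 - 3Ps = -263 + 6.5Ps, so Ps = 2114/19.
Buyers pay Pb = 2114/19 − 53 = 1107/19; x' = -263 + 6.5·(2114/19) = 8744/19.
ΔCS = ½(6677/19 + 8744/19)(1796/19 − 1107/19) = 10625069/722; ΔPS = ½(6677/19 + 8744/19)(2114/19 − 1796/19) = 2451939/361.
Government spending = 53 × 8744/19 = 463432/19.
Net change = 10625069/722 + 2451939/361 − 463432/19 = -109551/38. The loss equals the DWL triangle ½·53·2067/19.

Net change in total surplus = -109551/38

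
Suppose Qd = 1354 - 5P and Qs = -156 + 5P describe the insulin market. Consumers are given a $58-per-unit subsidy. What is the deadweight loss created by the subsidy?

Pre-subsidy: 1354 - 5P = -156 + 5P gives P* = 151, Q* = 599.
With the rebate, buyers effectively pay Pb = Ps − 58, where Ps is the price sellers receive.
Demand in terms of Ps becomes Qd = 1354 − 5(Ps − 58) = 1644 - 5Ps. Setting this equal to supply: 1644 - 5Ps = -156 + 5Ps, so Ps = 180.
Buyers pay Pb = 180 − 58 = 122; Q' = -156 + 5·180 = 744.
The subsidy expands output by 744 − 599 = 145 past the efficient level; on those units the gap between marginal cost and willingness to pay runs from 0 up to 58.
DWL = ½ × 58 × 145 = 4205.

Deadweight loss = $4205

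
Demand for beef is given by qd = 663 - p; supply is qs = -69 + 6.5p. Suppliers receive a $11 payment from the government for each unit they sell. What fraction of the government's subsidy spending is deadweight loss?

Pre-subsidy: 663 - p = -69 + 6.5p gives p* = 97.6, q* = 565.4.
With the subsidy, sellers receive ps = pb + 11 for each unit, where pb is the price buyers pay.
Supply in terms of pb becomes qs = -69 + 6.5(pb + 11) = 2.5 + 6.5pb. Setting this equal to demand: 663 - pb = 2.5 + 6.5pb, so pb = 1321/15.
Sellers receive ps = 1321/15 + 11 = 1486/15; q' = 663 − 1·(1321/15) = 8624/15.
ΔCS = ½(565.4 + 8624/15)(97.6 − 1321/15) = 489203/90; ΔPS = ½(565.4 + 8624/15)(1486/15 − 97.6) = 37631/45.
Government spending = 11 × 8624/15 = 94864/15.
DWL = ½ × 11 × (8624/15 − 565.4) = 1573/30; fraction = (1573/30) / (94864/15) = 13/1568.

DWL / government spending = 13/1568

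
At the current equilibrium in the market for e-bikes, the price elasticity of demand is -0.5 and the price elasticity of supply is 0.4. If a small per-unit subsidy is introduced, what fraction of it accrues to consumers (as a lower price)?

Consumer share = 4/9

For a small subsidy around the equilibrium, the benefit split depends on the relative slopes, which at a point are proportional to the elasticities.
Buyer share = εs/(εs + |εd|) = 0.4/(0.4 + 0.5) = 4/9; seller share = |εd|/(εs + |εd|) = 5/9.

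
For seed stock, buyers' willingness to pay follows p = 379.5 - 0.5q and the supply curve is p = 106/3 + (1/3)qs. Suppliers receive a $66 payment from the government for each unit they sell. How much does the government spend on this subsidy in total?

Pre-subsidy: 379.5 - 0.5q = 106/3 + (1/3)q gives q* = 413 and p* = 173.
With the subsidy, sellers receive ps = pb + 66 for each unit, where pb is the price buyers pay.
On the curves, pb = 379.5 - 0.5q and ps = 106/3 + (1/3)q; the wedge ps − pb = 66 gives 106/3 + (1/3)q − (379.5 - 0.5q) = 66, so q' = 492.2.
Then pb = 379.5 − 0.5·492.2 = 133.4 and ps = 106/3 + (1/3)·492.2 = 199.4.
Government outlay = subsidy × quantity = 66 × 492.2 = 32485.2.

Government cost = $32485.2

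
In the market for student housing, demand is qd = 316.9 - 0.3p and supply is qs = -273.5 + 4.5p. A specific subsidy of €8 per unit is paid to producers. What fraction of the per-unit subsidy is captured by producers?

Pre-subsidy: 316.9 - 0.3p = -273.5 + 4.5p gives p* = 123, q* = 280.
With the subsidy, sellers receive ps = pb + 8 for each unit, where pb is the price buyers pay.
Supply in terms of pb becomes qs = -273.5 + 4.5(pb + 8) = -237.5 + 4.5pb. Setting this equal to demand: 316.9 - 0.3pb = -237.5 + 4.5pb, so pb = 115.5.
Sellers receive ps = 115.5 + 8 = 123.5; q' = 316.9 − 0.3·115.5 = 282.25.
Buyers' price falls by p* − pb = 123 − 115.5 = 7.5; sellers' price rises by ps − p* = 123.5 − 123 = 0.5.
So producers capture 0.5/8 = 0.0625 of each unit of subsidy.

Producer share = 0.0625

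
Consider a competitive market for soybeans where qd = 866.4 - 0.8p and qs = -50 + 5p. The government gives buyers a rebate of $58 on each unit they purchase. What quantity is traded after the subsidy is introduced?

q' = 780

Pre-subsidy: 866.4 - 0.8p = -50 + 5p gives p* = 158, q* = 740.
With the rebate, buyers effectively pay pb = ps − 58, where ps is the price sellers receive.
Demand in terms of ps becomes qd = 866.4 − 0.8(ps − 58) = 912.8 - 0.8ps. Setting this equal to supply: 912.8 - 0.8ps = -50 + 5ps, so ps = 166.
Buyers pay pb = 166 − 58 = 108; q' = -50 + 5·166 = 780.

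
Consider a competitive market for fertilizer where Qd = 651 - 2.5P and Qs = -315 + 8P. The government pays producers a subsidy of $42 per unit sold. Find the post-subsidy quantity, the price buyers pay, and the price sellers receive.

Pre-subsidy: 651 - 2.5P = -315 + 8P gives P* = 92, Q* = 421.
With the subsidy, sellers receive Ps = Pb + 42 for each unit, where Pb is the price buyers pay.
Supply in terms of Pb becomes Qs = -315 + 8(Pb + 42) = 21 + 8Pb. Setting this equal to demand: 651 - 2.5Pb = 21 + 8Pb, so Pb = 60.
Sellers receive Ps = 60 + 42 = 102; Q' = 651 − 2.5·60 = 501.

Q' = 501; buyers pay $60; sellers receive $102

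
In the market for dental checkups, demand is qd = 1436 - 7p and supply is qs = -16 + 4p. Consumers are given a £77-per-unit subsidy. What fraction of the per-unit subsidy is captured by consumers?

Pre-subsidy: 1436 - 7p = -16 + 4p gives p* = 132, q* = 512.
With the rebate, buyers effectively pay pb = ps − 77, where ps is the price sellers receive.
Demand in terms of ps becomes qd = 1436 − 7(ps − 77) = 1975 - 7ps. Setting this equal to supply: 1975 - 7ps = -16 + 4ps, so ps = 181.
Buyers pay pb = 181 − 77 = 104; q' = -16 + 4·181 = 708.
Buyers' price falls by p* − pb = 132 − 104 = 28; sellers' price rises by ps − p* = 181 − 132 = 49.
So consumers capture 28/77 = 4/11 of each unit of subsidy.

Consumer share = 4/11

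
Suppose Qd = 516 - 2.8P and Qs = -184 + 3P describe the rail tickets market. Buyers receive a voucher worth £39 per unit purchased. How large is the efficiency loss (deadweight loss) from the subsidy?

Deadweight loss = 31941/29

Pre-subsidy: 516 - 2.8P = -184 + 3P gives P* = 3500/29, Q* = 5164/29.
With the rebate, buyers effectively pay Pb = Ps − 39, where Ps is the price sellers receive.
Demand in terms of Ps becomes Qd = 516 − 2.8(Ps − 39) = 625.2 - 2.8Ps. Setting this equal to supply: 625.2 - 2.8Ps = -184 + 3Ps, so Ps = 4046/29.
Buyers pay Pb = 4046/29 − 39 = 2915/29; Q' = -184 + 3·(4046/29) = 6802/29.
The subsidy expands output by 6802/29 − 5164/29 = 1638/29 past the efficient level; on those units the gap between marginal cost and willingness to pay runs from 0 up to 39.
DWL = ½ × 39 × 1638/29 = 31941/29.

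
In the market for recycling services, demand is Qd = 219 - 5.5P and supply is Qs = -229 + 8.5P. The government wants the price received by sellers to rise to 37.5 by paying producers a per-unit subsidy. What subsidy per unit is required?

At a seller price of 37.5, quantity supplied is -229 + 8.5·37.5 = 89.75.
Buyers absorb 89.75 only when they pay Pb with 219 − 5.5·Pb = 89.75, i.e. Pb = 23.5.
s = Ps − Pb = 37.5 − 23.5 = 14.

Required subsidy s = 14 per unit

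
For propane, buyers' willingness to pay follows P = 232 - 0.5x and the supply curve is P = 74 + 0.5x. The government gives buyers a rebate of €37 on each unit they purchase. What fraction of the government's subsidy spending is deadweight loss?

DWL / government spending = 37/390

Pre-subsidy: 232 - 0.5x = 74 + 0.5x gives x* = 158 and P* = 153.
With the rebate, buyers effectively pay Pb = Ps − 37, where Ps is the price sellers receive.
On the curves, Pb = 232 - 0.5x and Ps = 74 + 0.5x; the wedge Ps − Pb = 37 gives 74 + 0.5x − (232 - 0.5x) = 37, so x' = 195.
Then Pb = 232 − 0.5·195 = 134.5 and Ps = 74 + 0.5·195 = 171.5.
ΔCS = ½(158 + 195)(153 − 134.5) = 3265.25; ΔPS = ½(158 + 195)(171.5 − 153) = 3265.25.
Government spending = 37 × 195 = 7215.
DWL = ½ × 37 × (195 − 158) = 684.5; fraction = 684.5 / 7215 = 37/390.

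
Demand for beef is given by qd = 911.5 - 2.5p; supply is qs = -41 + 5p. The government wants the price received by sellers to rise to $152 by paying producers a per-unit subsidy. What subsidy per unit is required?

Required subsidy s = $75 per unit

At a seller price of 152, quantity supplied is -41 + 5·152 = 719.
Buyers absorb 719 only when they pay pb with 911.5 − 2.5·pb = 719, i.e. pb = 77.
s = ps − pb = 152 − 77 = 75.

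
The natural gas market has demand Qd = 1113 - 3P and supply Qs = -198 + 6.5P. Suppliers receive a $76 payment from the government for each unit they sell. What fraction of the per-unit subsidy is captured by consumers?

Pre-subsidy: 1113 - 3P = -198 + 6.5P gives P* = 138, Q* = 699.
With the subsidy, sellers receive Ps = Pb + 76 for each unit, where Pb is the price buyers pay.
Supply in terms of Pb becomes Qs = -198 + 6.5(Pb + 76) = 296 + 6.5Pb. Setting this equal to demand: 1113 - 3Pb = 296 + 6.5Pb, so Pb = 86.
Sellers receive Ps = 86 + 76 = 162; Q' = 1113 − 3·86 = 855.
Buyers' price falls by P* − Pb = 138 − 86 = 52; sellers' price rises by Ps − P* = 162 − 138 = 24.
So consumers capture 52/76 = 13/19 of each unit of subsidy.

Consumer share = 13/19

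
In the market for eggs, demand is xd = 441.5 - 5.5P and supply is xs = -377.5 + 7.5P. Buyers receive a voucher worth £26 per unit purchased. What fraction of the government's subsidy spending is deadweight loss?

DWL / government spending = 33/142

Pre-subsidy: 441.5 - 5.5P = -377.5 + 7.5P gives P* = 63, x* = 95.
With the rebate, buyers effectively pay Pb = Ps − 26, where Ps is the price sellers receive.
Demand in terms of Ps becomes xd = 441.5 − 5.5(Ps − 26) = 584.5 - 5.5Ps. Setting this equal to supply: 584.5 - 5.5Ps = -377.5 + 7.5Ps, so Ps = 74.
Buyers pay Pb = 74 − 26 = 48; x' = -377.5 + 7.5·74 = 177.5.
ΔCS = ½(95 + 177.5)(63 − 48) = 2043.75; ΔPS = ½(95 + 177.5)(74 − 63) = 1498.75.
Government spending = 26 × 177.5 = 4615.
DWL = ½ × 26 × (177.5 − 95) = 1072.5; fraction = 1072.5 / 4615 = 33/142.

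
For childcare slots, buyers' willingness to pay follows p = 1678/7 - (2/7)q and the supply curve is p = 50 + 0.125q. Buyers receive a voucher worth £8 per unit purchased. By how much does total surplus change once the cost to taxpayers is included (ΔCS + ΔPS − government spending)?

Pre-subsidy: 1678/7 - (2/7)q = 50 + 0.125q gives q* = 10624/23 and p* = 2478/23.
With the rebate, buyers effectively pay pb = ps − 8, where ps is the price sellers receive.
On the curves, pb = 1678/7 - (2/7)q and ps = 50 + 0.125q; the wedge ps − pb = 8 gives 50 + 0.125q − (1678/7 - (2/7)q) = 8, so q' = 11072/23.
Then pb = 1678/7 − (2/7)·(11072/23) = 2350/23 and ps = 50 + 0.125·(11072/23) = 2534/23.
ΔCS = ½(10624/23 + 11072/23)(2478/23 − 2350/23) = 1388544/529; ΔPS = ½(10624/23 + 11072/23)(2534/23 − 2478/23) = 607488/529.
Government spending = 8 × 11072/23 = 88576/23.
Net change = 1388544/529 + 607488/529 − 88576/23 = -1792/23. The loss equals the DWL triangle ½·8·448/23.

Net change in total surplus = -1792/23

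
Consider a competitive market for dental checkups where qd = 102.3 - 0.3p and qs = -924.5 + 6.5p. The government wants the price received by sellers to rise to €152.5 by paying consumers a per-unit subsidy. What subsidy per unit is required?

At a seller price of 152.5, quantity supplied is -924.5 + 6.5·152.5 = 66.75.
Buyers absorb 66.75 only when they pay pb with 102.3 − 0.3·pb = 66.75, i.e. pb = 118.5.
s = ps − pb = 152.5 − 118.5 = 34.

Required subsidy s = €34 per unit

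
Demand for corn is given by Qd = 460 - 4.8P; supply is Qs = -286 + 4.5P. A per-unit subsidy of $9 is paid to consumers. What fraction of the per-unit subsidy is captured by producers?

Pre-subsidy: 460 - 4.8P = -286 + 4.5P gives P* = 7460/93, Q* = 2324/31.
With the rebate, buyers effectively pay Pb = Ps − 9, where Ps is the price sellers receive.
Demand in terms of Ps becomes Qd = 460 − 4.8(Ps − 9) = 503.2 - 4.8Ps. Setting this equal to supply: 503.2 - 4.8Ps = -286 + 4.5Ps, so Ps = 7892/93.
Buyers pay Pb = 7892/93 − 9 = 7055/93; Q' = -286 + 4.5·(7892/93) = 2972/31.
Buyers' price falls by P* − Pb = 7460/93 − 7055/93 = 135/31; sellers' price rises by Ps − P* = 7892/93 − 7460/93 = 144/31.
So producers capture (144/31)/9 = 16/31 of each unit of subsidy.

Producer share = 16/31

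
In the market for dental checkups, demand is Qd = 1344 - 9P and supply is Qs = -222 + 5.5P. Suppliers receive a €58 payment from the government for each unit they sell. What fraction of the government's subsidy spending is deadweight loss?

DWL / government spending = 33/190

Pre-subsidy: 1344 - 9P = -222 + 5.5P gives P* = 108, Q* = 372.
With the subsidy, sellers receive Ps = Pb + 58 for each unit, where Pb is the price buyers pay.
Supply in terms of Pb becomes Qs = -222 + 5.5(Pb + 58) = 97 + 5.5Pb. Setting this equal to demand: 1344 - 9Pb = 97 + 5.5Pb, so Pb = 86.
Sellers receive Ps = 86 + 58 = 144; Q' = 1344 − 9·86 = 570.
ΔCS = ½(372 + 570)(108 − 86) = 10362; ΔPS = ½(372 + 570)(144 − 108) = 16956.
Government spending = 58 × 570 = 33060.
DWL = ½ × 58 × (570 − 372) = 5742; fraction = 5742 / 33060 = 33/190.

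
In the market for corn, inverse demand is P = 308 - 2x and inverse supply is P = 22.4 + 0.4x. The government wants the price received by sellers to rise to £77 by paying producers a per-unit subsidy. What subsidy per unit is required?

Required subsidy s = £42 per unit

At a seller price of 77, quantity supplied is -56 + 2.5·77 = 136.5.
Buyers absorb 136.5 only when they pay Pb = 308 − 2·136.5 = 35.
s = Ps − Pb = 77 − 35 = 42.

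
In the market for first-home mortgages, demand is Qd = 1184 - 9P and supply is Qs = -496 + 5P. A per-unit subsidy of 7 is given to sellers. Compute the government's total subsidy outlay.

Government cost = 885.5

Pre-subsidy: 1184 - 9P = -496 + 5P gives P* = 120, Q* = 104.
With the subsidy, sellers receive Ps = Pb + 7 for each unit, where Pb is the price buyers pay.
Supply in terms of Pb becomes Qs = -496 + 5(Pb + 7) = -461 + 5Pb. Setting this equal to demand: 1184 - 9Pb = -461 + 5Pb, so Pb = 117.5.
Sellers receive Ps = 117.5 + 7 = 124.5; Q' = 1184 − 9·117.5 = 126.5.
Government outlay = subsidy × quantity = 7 × 126.5 = 885.5.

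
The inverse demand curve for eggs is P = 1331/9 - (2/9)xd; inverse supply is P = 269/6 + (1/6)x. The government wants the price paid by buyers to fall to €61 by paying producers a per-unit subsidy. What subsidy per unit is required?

Required subsidy s = €49 per unit

At a buyer price of 61, quantity demanded is 665.5 − 4.5·61 = 391.
Sellers supply 391 only when they receive Ps = 269/6 + (1/6)·391 = 110.
s = Ps − Pb = 110 − 61 = 49.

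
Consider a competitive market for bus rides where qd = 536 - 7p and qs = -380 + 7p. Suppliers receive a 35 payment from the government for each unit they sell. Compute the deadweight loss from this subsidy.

Pre-subsidy: 536 - 7p = -380 + 7p gives p* = 458/7, q* = 78.
With the subsidy, sellers receive ps = pb + 35 for each unit, where pb is the price buyers pay.
Supply in terms of pb becomes qs = -380 + 7(pb + 35) = -135 + 7pb. Setting this equal to demand: 536 - 7pb = -135 + 7pb, so pb = 671/14.
Sellers receive ps = 671/14 + 35 = 1161/14; q' = 536 − 7·(671/14) = 200.5.
The subsidy expands output by 200.5 − 78 = 122.5 past the efficient level; on those units the gap between marginal cost and willingness to pay runs from 0 up to 35.
DWL = ½ × 35 × 122.5 = 2143.75.

Deadweight loss = 2143.75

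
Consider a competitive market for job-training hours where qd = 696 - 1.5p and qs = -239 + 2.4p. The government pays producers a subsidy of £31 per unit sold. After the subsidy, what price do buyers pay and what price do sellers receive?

Pre-subsidy: 696 - 1.5p = -239 + 2.4p gives p* = 9350/39, q* = 4373/13.
With the subsidy, sellers receive ps = pb + 31 for each unit, where pb is the price buyers pay.
Supply in terms of pb becomes qs = -239 + 2.4(pb + 31) = -164.6 + 2.4pb. Setting this equal to demand: 696 - 1.5pb = -164.6 + 2.4pb, so pb = 662/3.
Sellers receive ps = 662/3 + 31 = 755/3; q' = 696 − 1.5·(662/3) = 365.

Buyers pay 662/3; sellers receive 755/3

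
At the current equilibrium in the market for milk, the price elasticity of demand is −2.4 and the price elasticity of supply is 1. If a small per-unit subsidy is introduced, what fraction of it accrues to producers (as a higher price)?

Producer share = 12/17

For a small subsidy around the equilibrium, the benefit split depends on the relative slopes, which at a point are proportional to the elasticities.
Buyer share = εs/(εs + |εd|) = 1/(1 + 2.4) = 5/17; seller share = |εd|/(εs + |εd|) = 12/17.
So producers capture 12/17 of the subsidy.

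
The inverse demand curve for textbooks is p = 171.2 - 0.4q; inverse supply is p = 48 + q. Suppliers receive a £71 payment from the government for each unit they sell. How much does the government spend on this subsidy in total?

Government cost = 68941/7

Pre-subsidy: 171.2 - 0.4q = 48 + q gives q* = 88 and p* = 136.
With the subsidy, sellers receive ps = pb + 71 for each unit, where pb is the price buyers pay.
On the curves, pb = 171.2 - 0.4q and ps = 48 + q; the wedge ps − pb = 71 gives 48 + q − (171.2 - 0.4q) = 71, so q' = 971/7.
Then pb = 171.2 − 0.4·(971/7) = 810/7 and ps = 48 + 1·(971/7) = 1307/7.
Government outlay = subsidy × quantity = 71 × 971/7 = 68941/7.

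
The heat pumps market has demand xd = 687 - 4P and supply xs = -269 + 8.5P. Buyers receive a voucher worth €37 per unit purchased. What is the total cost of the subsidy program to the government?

Government cost = €17823.64

Pre-subsidy: 687 - 4P = -269 + 8.5P gives P* = 76.48, x* = 381.08.
With the rebate, buyers effectively pay Pb = Ps − 37, where Ps is the price sellers receive.
Demand in terms of Ps becomes xd = 687 − 4(Ps − 37) = 835 - 4Ps. Setting this equal to supply: 835 - 4Ps = -269 + 8.5Ps, so Ps = 88.32.
Buyers pay Pb = 88.32 − 37 = 51.32; x' = -269 + 8.5·88.32 = 481.72.
Government outlay = subsidy × quantity = 37 × 481.72 = 17823.64.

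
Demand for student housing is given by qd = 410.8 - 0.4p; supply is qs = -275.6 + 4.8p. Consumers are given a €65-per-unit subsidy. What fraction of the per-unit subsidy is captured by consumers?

Pre-subsidy: 410.8 - 0.4p = -275.6 + 4.8p gives p* = 132, q* = 358.
With the rebate, buyers effectively pay pb = ps − 65, where ps is the price sellers receive.
Demand in terms of ps becomes qd = 410.8 − 0.4(ps − 65) = 436.8 - 0.4ps. Setting this equal to supply: 436.8 - 0.4ps = -275.6 + 4.8ps, so ps = 137.
Buyers pay pb = 137 − 65 = 72; q' = -275.6 + 4.8·137 = 382.
Buyers' price falls by p* − pb = 132 − 72 = 60; sellers' price rises by ps − p* = 137 − 132 = 5.
So consumers capture 60/65 = 12/13 of each unit of subsidy.

Consumer share = 12/13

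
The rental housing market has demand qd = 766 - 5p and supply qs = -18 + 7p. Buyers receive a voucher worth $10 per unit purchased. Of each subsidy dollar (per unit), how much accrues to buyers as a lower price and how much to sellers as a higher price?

Buyers gain 35/6 per unit; sellers gain 25/6 per unit

Pre-subsidy: 766 - 5p = -18 + 7p gives p* = 196/3, q* = 1318/3.
With the rebate, buyers effectively pay pb = ps − 10, where ps is the price sellers receive.
Demand in terms of ps becomes qd = 766 − 5(ps − 10) = 816 - 5ps. Setting this equal to supply: 816 - 5ps = -18 + 7ps, so ps = 69.5.
Buyers pay pb = 69.5 − 10 = 59.5; q' = -18 + 7·69.5 = 468.5.
Buyers' price falls by p* − pb = 196/3 − 59.5 = 35/6; sellers' price rises by ps − p* = 69.5 − 196/3 = 25/6.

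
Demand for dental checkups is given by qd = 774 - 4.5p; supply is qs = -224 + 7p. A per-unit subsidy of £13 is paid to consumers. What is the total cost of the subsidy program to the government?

Pre-subsidy: 774 - 4.5p = -224 + 7p gives p* = 1996/23, q* = 8820/23.
With the rebate, buyers effectively pay pb = ps − 13, where ps is the price sellers receive.
Demand in terms of ps becomes qd = 774 − 4.5(ps − 13) = 832.5 - 4.5ps. Setting this equal to supply: 832.5 - 4.5ps = -224 + 7ps, so ps = 2113/23.
Buyers pay pb = 2113/23 − 13 = 1814/23; q' = -224 + 7·(2113/23) = 9639/23.
Government outlay = subsidy × quantity = 13 × 9639/23 = 125307/23.

Government cost = 125307/23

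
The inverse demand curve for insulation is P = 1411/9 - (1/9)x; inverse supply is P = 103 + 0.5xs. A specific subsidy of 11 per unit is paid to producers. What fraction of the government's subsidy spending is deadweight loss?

DWL / government spending = 9/106

Pre-subsidy: 1411/9 - (1/9)x = 103 + 0.5x gives x* = 88 and P* = 147.
With the subsidy, sellers receive Ps = Pb + 11 for each unit, where Pb is the price buyers pay.
On the curves, Pb = 1411/9 - (1/9)x and Ps = 103 + 0.5x; the wedge Ps − Pb = 11 gives 103 + 0.5x − (1411/9 - (1/9)x) = 11, so x' = 106.
Then Pb = 1411/9 − (1/9)·106 = 145 and Ps = 103 + 0.5·106 = 156.
ΔCS = ½(88 + 106)(147 − 145) = 194; ΔPS = ½(88 + 106)(156 − 147) = 873.
Government spending = 11 × 106 = 1166.
DWL = ½ × 11 × (106 − 88) = 99; fraction = 99 / 1166 = 9/106.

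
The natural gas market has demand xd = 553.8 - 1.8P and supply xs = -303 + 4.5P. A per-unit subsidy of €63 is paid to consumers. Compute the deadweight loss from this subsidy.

Pre-subsidy: 553.8 - 1.8P = -303 + 4.5P gives P* = 136, x* = 309.
With the rebate, buyers effectively pay Pb = Ps − 63, where Ps is the price sellers receive.
Demand in terms of Ps becomes xd = 553.8 − 1.8(Ps − 63) = 667.2 - 1.8Ps. Setting this equal to supply: 667.2 - 1.8Ps = -303 + 4.5Ps, so Ps = 154.
Buyers pay Pb = 154 − 63 = 91; x' = -303 + 4.5·154 = 390.
The subsidy expands output by 390 − 309 = 81 past the efficient level; on those units the gap between marginal cost and willingness to pay runs from 0 up to 63.
DWL = ½ × 63 × 81 = 2551.5.

Deadweight loss = €2551.5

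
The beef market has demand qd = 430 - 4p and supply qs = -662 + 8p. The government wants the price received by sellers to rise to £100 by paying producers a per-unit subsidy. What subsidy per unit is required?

At a seller price of 100, quantity supplied is -662 + 8·100 = 138.
Buyers absorb 138 only when they pay pb with 430 − 4·pb = 138, i.e. pb = 73.
s = ps − pb = 100 − 73 = 27.

Required subsidy s = £27 per unit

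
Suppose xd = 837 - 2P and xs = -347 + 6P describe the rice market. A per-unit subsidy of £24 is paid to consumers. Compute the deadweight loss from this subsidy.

Pre-subsidy: 837 - 2P = -347 + 6P gives P* = 148, x* = 541.
With the rebate, buyers effectively pay Pb = Ps − 24, where Ps is the price sellers receive.
Demand in terms of Ps becomes xd = 837 − 2(Ps − 24) = 885 - 2Ps. Setting this equal to supply: 885 - 2Ps = -347 + 6Ps, so Ps = 154.
Buyers pay Pb = 154 − 24 = 130; x' = -347 + 6·154 = 577.
The subsidy expands output by 577 − 541 = 36 past the efficient level; on those units the gap between marginal cost and willingness to pay runs from 0 up to 24.
DWL = ½ × 24 × 36 = 432.

Deadweight loss = £432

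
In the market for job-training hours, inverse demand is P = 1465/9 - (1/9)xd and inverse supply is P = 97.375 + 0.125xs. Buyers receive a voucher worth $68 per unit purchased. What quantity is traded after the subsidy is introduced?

x' = 565

Pre-subsidy: 1465/9 - (1/9)x = 97.375 + 0.125x gives x* = 277 and P* = 132.
With the rebate, buyers effectively pay Pb = Ps − 68, where Ps is the price sellers receive.
On the curves, Pb = 1465/9 - (1/9)x and Ps = 97.375 + 0.125x; the wedge Ps − Pb = 68 gives 97.375 + 0.125x − (1465/9 - (1/9)x) = 68, so x' = 565.
Then Pb = 1465/9 − (1/9)·565 = 100 and Ps = 97.375 + 0.125·565 = 168.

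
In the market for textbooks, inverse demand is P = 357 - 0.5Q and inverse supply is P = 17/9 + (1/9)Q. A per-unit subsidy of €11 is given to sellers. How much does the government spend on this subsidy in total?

Government cost = €6590

Pre-subsidy: 357 - 0.5Q = 17/9 + (1/9)Q gives Q* = 6392/11 and P* = 731/11.
With the subsidy, sellers receive Ps = Pb + 11 for each unit, where Pb is the price buyers pay.
On the curves, Pb = 357 - 0.5Q and Ps = 17/9 + (1/9)Q; the wedge Ps − Pb = 11 gives 17/9 + (1/9)Q − (357 - 0.5Q) = 11, so Q' = 6590/11.
Then Pb = 357 − 0.5·(6590/11) = 632/11 and Ps = 17/9 + (1/9)·(6590/11) = 753/11.
Government outlay = subsidy × quantity = 11 × 6590/11 = 6590.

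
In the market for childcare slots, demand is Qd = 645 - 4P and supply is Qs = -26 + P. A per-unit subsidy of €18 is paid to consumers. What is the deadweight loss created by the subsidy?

Pre-subsidy: 645 - 4P = -26 + P gives P* = 134.2, Q* = 108.2.
With the rebate, buyers effectively pay Pb = Ps − 18, where Ps is the price sellers receive.
Demand in terms of Ps becomes Qd = 645 − 4(Ps − 18) = 717 - 4Ps. Setting this equal to supply: 717 - 4Ps = -26 + Ps, so Ps = 148.6.
Buyers pay Pb = 148.6 − 18 = 130.6; Q' = -26 + 1·148.6 = 122.6.
The subsidy expands output by 122.6 − 108.2 = 14.4 past the efficient level; on those units the gap between marginal cost and willingness to pay runs from 0 up to 18.
DWL = ½ × 18 × 14.4 = 129.6.

Deadweight loss = €129.6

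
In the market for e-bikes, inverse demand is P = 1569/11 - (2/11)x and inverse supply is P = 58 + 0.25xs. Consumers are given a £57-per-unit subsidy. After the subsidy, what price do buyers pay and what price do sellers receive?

Pre-subsidy: 1569/11 - (2/11)x = 58 + 0.25x gives x* = 196 and P* = 107.
With the rebate, buyers effectively pay Pb = Ps − 57, where Ps is the price sellers receive.
On the curves, Pb = 1569/11 - (2/11)x and Ps = 58 + 0.25x; the wedge Ps − Pb = 57 gives 58 + 0.25x − (1569/11 - (2/11)x) = 57, so x' = 328.
Then Pb = 1569/11 − (2/11)·328 = 83 and Ps = 58 + 0.25·328 = 140.

Buyers pay £83; sellers receive £140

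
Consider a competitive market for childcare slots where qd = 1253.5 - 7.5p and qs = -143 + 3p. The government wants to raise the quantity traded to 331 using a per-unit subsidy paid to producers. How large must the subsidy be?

At q = 331, invert demand for the buyer price: pb = (1253.5 − 331)/7.5 = 123; invert supply for the seller price: ps = (331 − (-143))/3 = 158.
The subsidy must fill the gap: s = ps − pb = 158 − 123 = 35.

Required subsidy s = 35 per unit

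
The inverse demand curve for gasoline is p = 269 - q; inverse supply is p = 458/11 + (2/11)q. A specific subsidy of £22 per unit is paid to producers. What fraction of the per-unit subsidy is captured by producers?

Pre-subsidy: 269 - q = 458/11 + (2/11)q gives q* = 2501/13 and p* = 996/13.
With the subsidy, sellers receive ps = pb + 22 for each unit, where pb is the price buyers pay.
On the curves, pb = 269 - q and ps = 458/11 + (2/11)q; the wedge ps − pb = 22 gives 458/11 + (2/11)q − (269 - q) = 22, so q' = 211.
Then pb = 269 − 1·211 = 58 and ps = 458/11 + (2/11)·211 = 80.
Buyers' price falls by p* − pb = 996/13 − 58 = 242/13; sellers' price rises by ps − p* = 80 − 996/13 = 44/13.
So producers capture (44/13)/22 = 2/13 of each unit of subsidy.

Producer share = 2/13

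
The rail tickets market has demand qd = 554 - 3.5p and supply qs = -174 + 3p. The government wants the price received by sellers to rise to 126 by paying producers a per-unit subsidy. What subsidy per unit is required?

At a seller price of 126, quantity supplied is -174 + 3·126 = 204.
Buyers absorb 204 only when they pay pb with 554 − 3.5·pb = 204, i.e. pb = 100.
s = ps − pb = 126 − 100 = 26.

Required subsidy s = 26 per unit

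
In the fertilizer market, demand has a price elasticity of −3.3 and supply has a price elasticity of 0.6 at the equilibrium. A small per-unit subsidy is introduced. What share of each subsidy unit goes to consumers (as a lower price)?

Consumer share = 2/13

For a small subsidy around the equilibrium, the benefit split depends on the relative slopes, which at a point are proportional to the elasticities.
Buyer share = εs/(εs + |εd|) = 0.6/(0.6 + 3.3) = 2/13; seller share = |εd|/(εs + |εd|) = 11/13.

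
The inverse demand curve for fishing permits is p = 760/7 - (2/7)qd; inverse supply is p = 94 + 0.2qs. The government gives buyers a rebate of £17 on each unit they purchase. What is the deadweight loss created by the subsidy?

Deadweight loss = £297.5

Pre-subsidy: 760/7 - (2/7)q = 94 + 0.2q gives q* = 30 and p* = 100.
With the rebate, buyers effectively pay pb = ps − 17, where ps is the price sellers receive.
On the curves, pb = 760/7 - (2/7)q and ps = 94 + 0.2q; the wedge ps − pb = 17 gives 94 + 0.2q − (760/7 - (2/7)q) = 17, so q' = 65.
Then pb = 760/7 − (2/7)·65 = 90 and ps = 94 + 0.2·65 = 107.
The subsidy expands output by 65 − 30 = 35 past the efficient level; on those units the gap between marginal cost and willingness to pay runs from 0 up to 17.
DWL = ½ × 17 × 35 = 297.5.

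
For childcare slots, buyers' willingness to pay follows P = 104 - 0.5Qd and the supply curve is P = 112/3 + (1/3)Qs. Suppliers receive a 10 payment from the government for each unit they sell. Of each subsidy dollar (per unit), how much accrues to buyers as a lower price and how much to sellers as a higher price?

Buyers gain 6 per unit; sellers gain 4 per unit

Pre-subsidy: 104 - 0.5Q = 112/3 + (1/3)Q gives Q* = 80 and P* = 64.
With the subsidy, sellers receive Ps = Pb + 10 for each unit, where Pb is the price buyers pay.
On the curves, Pb = 104 - 0.5Q and Ps = 112/3 + (1/3)Q; the wedge Ps − Pb = 10 gives 112/3 + (1/3)Q − (104 - 0.5Q) = 10, so Q' = 92.
Then Pb = 104 − 0.5·92 = 58 and Ps = 112/3 + (1/3)·92 = 68.
Buyers' price falls by P* − Pb = 64 − 58 = 6; sellers' price rises by Ps − P* = 68 − 64 = 4.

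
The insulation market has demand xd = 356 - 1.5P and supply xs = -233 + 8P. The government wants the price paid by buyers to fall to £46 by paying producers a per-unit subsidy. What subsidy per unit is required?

At a buyer price of 46, quantity demanded is 356 − 1.5·46 = 287.
Sellers supply 287 only when they receive Ps with -233 + 8·Ps = 287, i.e. Ps = 65.
s = Ps − Pb = 65 − 46 = 19.

Required subsidy s = £19 per unit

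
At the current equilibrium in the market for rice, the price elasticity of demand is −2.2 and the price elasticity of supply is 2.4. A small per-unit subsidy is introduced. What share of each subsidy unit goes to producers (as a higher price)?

For a small subsidy around the equilibrium, the benefit split depends on the relative slopes, which at a point are proportional to the elasticities.
Buyer share = εs/(εs + |εd|) = 2.4/(2.4 + 2.2) = 12/23; seller share = |εd|/(εs + |εd|) = 11/23.
So producers capture 11/23 of the subsidy.

Producer share = 11/23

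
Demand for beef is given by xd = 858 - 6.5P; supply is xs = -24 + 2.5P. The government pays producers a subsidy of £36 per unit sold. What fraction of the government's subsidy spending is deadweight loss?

DWL / government spending = 5/44

Pre-subsidy: 858 - 6.5P = -24 + 2.5P gives P* = 98, x* = 221.
With the subsidy, sellers receive Ps = Pb + 36 for each unit, where Pb is the price buyers pay.
Supply in terms of Pb becomes xs = -24 + 2.5(Pb + 36) = 66 + 2.5Pb. Setting this equal to demand: 858 - 6.5Pb = 66 + 2.5Pb, so Pb = 88.
Sellers receive Ps = 88 + 36 = 124; x' = 858 − 6.5·88 = 286.
ΔCS = ½(221 + 286)(98 − 88) = 2535; ΔPS = ½(221 + 286)(124 − 98) = 6591.
Government spending = 36 × 286 = 10296.
DWL = ½ × 36 × (286 − 221) = 1170; fraction = 1170 / 10296 = 5/44.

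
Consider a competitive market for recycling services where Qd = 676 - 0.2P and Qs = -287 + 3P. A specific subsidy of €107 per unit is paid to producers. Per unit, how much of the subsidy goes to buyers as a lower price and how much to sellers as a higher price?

Buyers gain €100.3125 per unit; sellers gain €6.6875 per unit

Pre-subsidy: 676 - 0.2P = -287 + 3P gives P* = 300.9375, Q* = 615.8125.
With the subsidy, sellers receive Ps = Pb + 107 for each unit, where Pb is the price buyers pay.
Supply in terms of Pb becomes Qs = -287 + 3(Pb + 107) = 34 + 3Pb. Setting this equal to demand: 676 - 0.2Pb = 34 + 3Pb, so Pb = 200.625.
Sellers receive Ps = 200.625 + 107 = 307.625; Q' = 676 − 0.2·200.625 = 635.875.
Buyers' price falls by P* − Pb = 300.9375 − 200.625 = 100.3125; sellers' price rises by Ps − P* = 307.625 − 300.9375 = 6.6875.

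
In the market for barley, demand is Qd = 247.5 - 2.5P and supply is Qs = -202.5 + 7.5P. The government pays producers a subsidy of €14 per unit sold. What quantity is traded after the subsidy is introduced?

Pre-subsidy: 247.5 - 2.5P = -202.5 + 7.5P gives P* = 45, Q* = 135.
With the subsidy, sellers receive Ps = Pb + 14 for each unit, where Pb is the price buyers pay.
Supply in terms of Pb becomes Qs = -202.5 + 7.5(Pb + 14) = -97.5 + 7.5Pb. Setting this equal to demand: 247.5 - 2.5Pb = -97.5 + 7.5Pb, so Pb = 34.5.
Sellers receive Ps = 34.5 + 14 = 48.5; Q' = 247.5 − 2.5·34.5 = 161.25.

Q' = 161.25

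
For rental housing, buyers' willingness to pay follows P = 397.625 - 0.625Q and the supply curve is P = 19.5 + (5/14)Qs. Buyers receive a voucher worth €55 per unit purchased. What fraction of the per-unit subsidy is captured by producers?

Pre-subsidy: 397.625 - 0.625Q = 19.5 + (5/14)Q gives Q* = 385 and P* = 157.
With the rebate, buyers effectively pay Pb = Ps − 55, where Ps is the price sellers receive.
On the curves, Pb = 397.625 - 0.625Q and Ps = 19.5 + (5/14)Q; the wedge Ps − Pb = 55 gives 19.5 + (5/14)Q − (397.625 - 0.625Q) = 55, so Q' = 441.
Then Pb = 397.625 − 0.625·441 = 122 and Ps = 19.5 + (5/14)·441 = 177.
Buyers' price falls by P* − Pb = 157 − 122 = 35; sellers' price rises by Ps − P* = 177 − 157 = 20.
So producers capture 20/55 = 4/11 of each unit of subsidy.

Producer share = 4/11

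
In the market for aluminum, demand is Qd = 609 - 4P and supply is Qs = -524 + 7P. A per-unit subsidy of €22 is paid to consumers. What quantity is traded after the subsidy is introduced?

Pre-subsidy: 609 - 4P = -524 + 7P gives P* = 103, Q* = 197.
With the rebate, buyers effectively pay Pb = Ps − 22, where Ps is the price sellers receive.
Demand in terms of Ps becomes Qd = 609 − 4(Ps − 22) = 697 - 4Ps. Setting this equal to supply: 697 - 4Ps = -524 + 7Ps, so Ps = 111.
Buyers pay Pb = 111 − 22 = 89; Q' = -524 + 7·111 = 253.

Q' = 253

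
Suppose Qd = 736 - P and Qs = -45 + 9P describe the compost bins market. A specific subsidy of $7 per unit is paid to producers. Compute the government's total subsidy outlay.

Government cost = $4649.4

Pre-subsidy: 736 - P = -45 + 9P gives P* = 78.1, Q* = 657.9.
With the subsidy, sellers receive Ps = Pb + 7 for each unit, where Pb is the price buyers pay.
Supply in terms of Pb becomes Qs = -45 + 9(Pb + 7) = 18 + 9Pb. Setting this equal to demand: 736 - Pb = 18 + 9Pb, so Pb = 71.8.
Sellers receive Ps = 71.8 + 7 = 78.8; Q' = 736 − 1·71.8 = 664.2.
Government outlay = subsidy × quantity = 7 × 664.2 = 4649.4.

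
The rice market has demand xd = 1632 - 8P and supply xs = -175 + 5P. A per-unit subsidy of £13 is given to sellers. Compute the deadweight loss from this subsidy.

Deadweight loss = £260

Pre-subsidy: 1632 - 8P = -175 + 5P gives P* = 139, x* = 520.
With the subsidy, sellers receive Ps = Pb + 13 for each unit, where Pb is the price buyers pay.
Supply in terms of Pb becomes xs = -175 + 5(Pb + 13) = -110 + 5Pb. Setting this equal to demand: 1632 - 8Pb = -110 + 5Pb, so Pb = 134.
Sellers receive Ps = 134 + 13 = 147; x' = 1632 − 8·134 = 560.
The subsidy expands output by 560 − 520 = 40 past the efficient level; on those units the gap between marginal cost and willingness to pay runs from 0 up to 13.
DWL = ½ × 13 × 40 = 260.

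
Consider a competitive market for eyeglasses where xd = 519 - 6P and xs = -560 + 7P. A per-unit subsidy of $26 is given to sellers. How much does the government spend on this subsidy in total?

Pre-subsidy: 519 - 6P = -560 + 7P gives P* = 83, x* = 21.
With the subsidy, sellers receive Ps = Pb + 26 for each unit, where Pb is the price buyers pay.
Supply in terms of Pb becomes xs = -560 + 7(Pb + 26) = -378 + 7Pb. Setting this equal to demand: 519 - 6Pb = -378 + 7Pb, so Pb = 69.
Sellers receive Ps = 69 + 26 = 95; x' = 519 − 6·69 = 105.
Government outlay = subsidy × quantity = 26 × 105 = 2730.

Government cost = $2730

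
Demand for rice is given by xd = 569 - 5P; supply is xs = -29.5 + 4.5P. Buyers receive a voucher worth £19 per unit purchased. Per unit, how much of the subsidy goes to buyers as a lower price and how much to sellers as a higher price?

Buyers gain £9 per unit; sellers gain £10 per unit

Pre-subsidy: 569 - 5P = -29.5 + 4.5P gives P* = 63, x* = 254.
With the rebate, buyers effectively pay Pb = Ps − 19, where Ps is the price sellers receive.
Demand in terms of Ps becomes xd = 569 − 5(Ps − 19) = 664 - 5Ps. Setting this equal to supply: 664 - 5Ps = -29.5 + 4.5Ps, so Ps = 73.
Buyers pay Pb = 73 − 19 = 54; x' = -29.5 + 4.5·73 = 299.
Buyers' price falls by P* − Pb = 63 − 54 = 9; sellers' price rises by Ps − P* = 73 − 63 = 10.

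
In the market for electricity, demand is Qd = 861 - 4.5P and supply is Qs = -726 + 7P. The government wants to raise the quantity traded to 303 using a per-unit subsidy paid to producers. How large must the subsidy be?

At Q = 303, invert demand for the buyer price: Pb = (861 − 303)/4.5 = 124; invert supply for the seller price: Ps = (303 − (-726))/7 = 147.
The subsidy must fill the gap: s = Ps − Pb = 147 − 124 = 23.

Required subsidy s = 23 per unit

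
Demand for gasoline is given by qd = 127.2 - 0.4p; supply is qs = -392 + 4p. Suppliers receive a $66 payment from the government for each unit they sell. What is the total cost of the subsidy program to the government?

Pre-subsidy: 127.2 - 0.4p = -392 + 4p gives p* = 118, q* = 80.
With the subsidy, sellers receive ps = pb + 66 for each unit, where pb is the price buyers pay.
Supply in terms of pb becomes qs = -392 + 4(pb + 66) = -128 + 4pb. Setting this equal to demand: 127.2 - 0.4pb = -128 + 4pb, so pb = 58.
Sellers receive ps = 58 + 66 = 124; q' = 127.2 − 0.4·58 = 104.
Government outlay = subsidy × quantity = 66 × 104 = 6864.

Government cost = $6864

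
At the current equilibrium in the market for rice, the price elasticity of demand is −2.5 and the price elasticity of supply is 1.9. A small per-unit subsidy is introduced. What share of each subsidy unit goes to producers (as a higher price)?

For a small subsidy around the equilibrium, the benefit split depends on the relative slopes, which at a point are proportional to the elasticities.
Buyer share = εs/(εs + |εd|) = 1.9/(1.9 + 2.5) = 19/44; seller share = |εd|/(εs + |εd|) = 25/44.
So producers capture 25/44 of the subsidy.

Producer share = 25/44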